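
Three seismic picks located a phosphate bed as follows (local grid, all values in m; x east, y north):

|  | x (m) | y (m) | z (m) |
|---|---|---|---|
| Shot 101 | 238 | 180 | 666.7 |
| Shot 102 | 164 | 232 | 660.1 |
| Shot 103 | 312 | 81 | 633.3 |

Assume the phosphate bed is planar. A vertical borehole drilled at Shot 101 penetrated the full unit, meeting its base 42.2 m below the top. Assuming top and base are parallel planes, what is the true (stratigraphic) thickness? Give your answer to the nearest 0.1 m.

Let the plane be z = a·x + b·y + c.
Shot 102−Shot 101: −74a + 52b = −6.6;  Shot 103−Shot 101: 74a − 99b = −33.4.
Solving gives a = 0.68723, b = 0.85106.
|∇z| = √(a²+b²) = 1.09389, so dip δ = arctan(1.09389) = 47.57°.
True thickness = vertical thickness × cos δ = 42.2 × cos 47.57° = 28.5 m.

28.5 m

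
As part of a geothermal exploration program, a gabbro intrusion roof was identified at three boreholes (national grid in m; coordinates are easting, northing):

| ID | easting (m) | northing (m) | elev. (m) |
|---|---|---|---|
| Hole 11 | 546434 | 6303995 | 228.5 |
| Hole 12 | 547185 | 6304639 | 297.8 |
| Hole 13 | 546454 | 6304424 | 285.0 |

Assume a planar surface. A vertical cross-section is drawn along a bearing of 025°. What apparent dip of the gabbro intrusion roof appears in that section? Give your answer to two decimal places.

Two edge vectors: Hole 11→Hole 12 = (751, 644, 69.3), Hole 11→Hole 13 = (20, 429, 56.5).
Normal n = (Hole 11→Hole 12) × (Hole 11→Hole 13) = (6656.3, -41045.5, 309299).
So ∂z/∂easting = −n_x/n_z = −0.02152 and ∂z/∂northing = −n_y/n_z = 0.13270.
Unit vector along 025° is (sin 25°, cos 25°) = (0.4226, 0.9063).
Slope in that direction = a·(0.4226) + b·(0.9063) = 0.11118.
Apparent dip = arctan|0.11118| = 6.34° (true dip is 7.7°, so apparent ≤ true as expected).

6.34°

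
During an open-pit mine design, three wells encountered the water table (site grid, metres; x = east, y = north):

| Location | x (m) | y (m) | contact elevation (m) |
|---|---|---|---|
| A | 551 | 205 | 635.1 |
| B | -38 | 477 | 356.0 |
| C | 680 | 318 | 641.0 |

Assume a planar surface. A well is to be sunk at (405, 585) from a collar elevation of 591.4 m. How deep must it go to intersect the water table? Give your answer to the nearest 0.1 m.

Two edge vectors: A→B = (-589, 272, -279.1), A→C = (129, 113, 5.9).
Normal n = (A→B) × (A→C) = (33143.1, -32528.8, -101645).
So ∂z/∂x = −n_x/n_z = 0.32607 and ∂z/∂y = −n_y/n_z = −0.32002.
Intercept c from A: 635.1 − 179.66 + 65.60 = 521.04.
At (405, 585): z_contact = 132.06 − 187.21 + 521.04 = 465.89 m.
Depth below ground = 591.4 − 465.89 = 125.5 m.

125.5 m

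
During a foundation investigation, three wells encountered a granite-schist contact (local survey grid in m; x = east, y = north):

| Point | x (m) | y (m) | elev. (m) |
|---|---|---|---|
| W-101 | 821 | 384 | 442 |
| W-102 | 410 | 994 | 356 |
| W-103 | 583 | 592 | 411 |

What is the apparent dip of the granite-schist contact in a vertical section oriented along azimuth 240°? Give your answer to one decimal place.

Let the plane be z = a·x + b·y + c.
W-102−W-101: −411a + 610b = −86;  W-103−W-101: −238a + 208b = −31.
Solving gives a = 0.01712, b = −0.12945.
Unit vector along 240° is (sin 240°, cos 240°) = (-0.8660, -0.5000).
Slope in that direction = a·(-0.8660) + b·(-0.5000) = 0.04990.
Apparent dip = arctan|0.04990| = 2.9° (true dip is 7.4°, so apparent ≤ true as expected).

2.9°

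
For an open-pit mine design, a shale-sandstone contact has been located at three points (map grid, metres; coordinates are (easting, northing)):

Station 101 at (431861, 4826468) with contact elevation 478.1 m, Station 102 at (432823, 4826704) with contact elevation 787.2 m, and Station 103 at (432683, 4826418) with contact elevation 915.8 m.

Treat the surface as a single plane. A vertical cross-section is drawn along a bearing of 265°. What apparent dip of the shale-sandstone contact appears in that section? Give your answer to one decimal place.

23.2°

Two edge vectors: Station 101→Station 102 = (962, 236, 309.1), Station 101→Station 103 = (822, -50, 437.7).
Normal n = (Station 101→Station 102) × (Station 101→Station 103) = (118752.2, -166987.2, -242092).
So ∂z/∂E = −n_x/n_z = 0.49053 and ∂z/∂N = −n_y/n_z = −0.68977.
Unit vector along 265° is (sin 265°, cos 265°) = (-0.9962, -0.0872).
Slope in that direction = a·(-0.9962) + b·(-0.0872) = −0.42854.
Apparent dip = arctan|0.42854| = 23.2° (true dip is 40.2°, so apparent ≤ true as expected).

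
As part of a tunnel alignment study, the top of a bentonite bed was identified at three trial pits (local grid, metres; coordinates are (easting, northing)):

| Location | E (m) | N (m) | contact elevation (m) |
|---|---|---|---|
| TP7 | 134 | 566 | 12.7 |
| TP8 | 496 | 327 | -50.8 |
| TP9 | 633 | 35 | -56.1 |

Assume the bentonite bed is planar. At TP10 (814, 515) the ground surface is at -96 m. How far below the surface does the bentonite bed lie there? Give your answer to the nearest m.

Two edge vectors: TP7→TP8 = (362, -239, -63.5), TP7→TP9 = (499, -531, -68.8).
Normal n = (TP7→TP8) × (TP7→TP9) = (-17275.3, -6780.9, -72961).
So ∂z/∂E = −n_x/n_z = −0.23677 and ∂z/∂N = −n_y/n_z = −0.09294.
Intercept c from TP7: 12.7 + 31.73 + 52.60 = 97.03.
At (814, 515): z_contact = −192.7 − 47.9 + 97.03 = -143.6 m.
Depth below ground = -96 − (-143.6) = 48 m.

48 m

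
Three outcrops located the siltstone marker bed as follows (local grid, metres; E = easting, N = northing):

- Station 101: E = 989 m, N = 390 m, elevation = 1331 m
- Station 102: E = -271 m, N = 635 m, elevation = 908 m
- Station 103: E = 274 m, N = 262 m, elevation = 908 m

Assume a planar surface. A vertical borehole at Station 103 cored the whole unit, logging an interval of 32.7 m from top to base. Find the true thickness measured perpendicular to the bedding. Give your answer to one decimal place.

25.2 m

Two edge vectors: Station 101→Station 102 = (-1260, 245, -423), Station 101→Station 103 = (-715, -128, -423).
Normal n = (Station 101→Station 102) × (Station 101→Station 103) = (-157779, -230535, 336455).
So ∂z/∂E = −n_x/n_z = 0.46895 and ∂z/∂N = −n_y/n_z = 0.68519.
|∇z| = √(a²+b²) = 0.83030, so dip δ = arctan(0.83030) = 39.70°.
True thickness = vertical thickness × cos δ = 32.7 × cos 39.70° = 25.2 m.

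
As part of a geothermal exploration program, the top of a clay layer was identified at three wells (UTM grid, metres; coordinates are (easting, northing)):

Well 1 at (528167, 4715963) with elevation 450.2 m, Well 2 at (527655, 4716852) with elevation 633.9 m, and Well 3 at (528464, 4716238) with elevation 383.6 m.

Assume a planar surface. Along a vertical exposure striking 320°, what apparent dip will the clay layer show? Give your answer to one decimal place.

Two edge vectors: Well 1→Well 2 = (-512, 889, 183.7), Well 1→Well 3 = (297, 275, -66.6).
Normal n = (Well 1→Well 2) × (Well 1→Well 3) = (-109724.9, 20459.7, -404833).
So ∂z/∂E = −n_x/n_z = −0.27104 and ∂z/∂N = −n_y/n_z = 0.05054.
Unit vector along 320° is (sin 320°, cos 320°) = (-0.6428, 0.7660).
Slope in that direction = a·(-0.6428) + b·(0.7660) = 0.21293.
Apparent dip = arctan|0.21293| = 12.0° (true dip is 15.4°, so apparent ≤ true as expected).

12.0°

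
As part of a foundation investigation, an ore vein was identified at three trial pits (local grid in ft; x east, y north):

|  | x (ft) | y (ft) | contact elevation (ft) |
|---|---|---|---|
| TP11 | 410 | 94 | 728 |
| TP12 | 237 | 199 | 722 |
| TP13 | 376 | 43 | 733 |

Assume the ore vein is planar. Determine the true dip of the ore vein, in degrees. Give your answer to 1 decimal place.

5.0°

Two edge vectors: TP11→TP12 = (-173, 105, -6), TP11→TP13 = (-34, -51, 5).
Normal n = (TP11→TP12) × (TP11→TP13) = (219, 1069, 12393).
So ∂z/∂x = −n_x/n_z = −0.01767 and ∂z/∂y = −n_y/n_z = −0.08626.
Gradient magnitude |∇z| = √(a² + b²) = √(0.00031 + 0.00744) = 0.08805.
True dip = arctan(0.08805) = 5.0°, dipping toward NNE (azimuth ≈ 012°).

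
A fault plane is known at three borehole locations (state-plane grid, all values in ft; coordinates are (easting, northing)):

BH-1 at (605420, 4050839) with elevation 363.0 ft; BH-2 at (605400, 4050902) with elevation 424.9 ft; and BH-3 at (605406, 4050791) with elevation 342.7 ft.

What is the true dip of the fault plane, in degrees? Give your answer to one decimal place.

Two edge vectors: BH-1→BH-2 = (-20, 63, 61.9), BH-1→BH-3 = (-14, -48, -20.3).
Normal n = (BH-1→BH-2) × (BH-1→BH-3) = (1692.3, -1272.6, 1842).
So ∂z/∂E = −n_x/n_z = −0.91873 and ∂z/∂N = −n_y/n_z = 0.69088.
Gradient magnitude |∇z| = √(a² + b²) = √(0.84406 + 0.47731) = 1.14951.
True dip = arctan(1.14951) = 49.0°, dipping toward SE (azimuth ≈ 127°).

49.0°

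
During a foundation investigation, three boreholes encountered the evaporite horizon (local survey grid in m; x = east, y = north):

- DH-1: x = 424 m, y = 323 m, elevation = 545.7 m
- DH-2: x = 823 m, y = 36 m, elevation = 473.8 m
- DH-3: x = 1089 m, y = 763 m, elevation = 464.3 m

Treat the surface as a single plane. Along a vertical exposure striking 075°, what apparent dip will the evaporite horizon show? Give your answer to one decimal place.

7.6°

Let the plane be z = a·x + b·y + c.
DH-2−DH-1: 399a − 287b = −71.9;  DH-3−DH-1: 665a + 440b = −81.4.
Solving gives a = −0.15010, b = 0.04185.
Unit vector along 075° is (sin 75°, cos 75°) = (0.9659, 0.2588).
Slope in that direction = a·(0.9659) + b·(0.2588) = −0.13415.
Apparent dip = arctan|0.13415| = 7.6° (true dip is 8.9°, so apparent ≤ true as expected).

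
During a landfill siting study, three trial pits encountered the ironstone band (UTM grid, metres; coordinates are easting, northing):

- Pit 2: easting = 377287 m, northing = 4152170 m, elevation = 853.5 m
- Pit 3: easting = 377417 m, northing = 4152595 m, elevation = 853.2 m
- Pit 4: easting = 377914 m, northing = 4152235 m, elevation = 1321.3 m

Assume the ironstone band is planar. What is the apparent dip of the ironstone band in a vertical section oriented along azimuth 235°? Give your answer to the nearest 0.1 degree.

26.4°

Two edge vectors: Pit 2→Pit 3 = (130, 425, -0.3), Pit 2→Pit 4 = (627, 65, 467.8).
Normal n = (Pit 2→Pit 3) × (Pit 2→Pit 4) = (198834.5, -61002.1, -258025).
So ∂z/∂easting = −n_x/n_z = 0.77060 and ∂z/∂northing = −n_y/n_z = −0.23642.
Unit vector along 235° is (sin 235°, cos 235°) = (-0.8192, -0.5736).
Slope in that direction = a·(-0.8192) + b·(-0.5736) = −0.49564.
Apparent dip = arctan|0.49564| = 26.4° (true dip is 38.9°, so apparent ≤ true as expected).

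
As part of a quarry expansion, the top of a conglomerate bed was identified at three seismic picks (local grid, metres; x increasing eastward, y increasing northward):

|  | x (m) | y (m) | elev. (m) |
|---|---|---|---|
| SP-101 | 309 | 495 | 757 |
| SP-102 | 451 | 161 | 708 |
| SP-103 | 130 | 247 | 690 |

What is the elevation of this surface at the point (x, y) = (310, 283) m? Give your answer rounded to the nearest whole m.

716 m

Let the plane be z = a·x + b·y + c.
SP-102−SP-101: 142a − 334b = −49;  SP-103−SP-101: −179a − 248b = −67.
Solving gives a = 0.10764, b = 0.19247.
Then c = 757 − a·309 − b·495 = 628.47.
At (310, 283): z = 33.4 + 54.5 + 628.47 = 716.3 m.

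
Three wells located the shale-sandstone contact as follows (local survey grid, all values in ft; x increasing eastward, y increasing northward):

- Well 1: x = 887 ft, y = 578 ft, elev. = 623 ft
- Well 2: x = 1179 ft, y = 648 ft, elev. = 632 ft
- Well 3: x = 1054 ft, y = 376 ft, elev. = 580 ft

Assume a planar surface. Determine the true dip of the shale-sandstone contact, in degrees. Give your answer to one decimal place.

11.3°

Let the plane be z = a·x + b·y + c.
Well 2−Well 1: 292a + 70b = 9;  Well 3−Well 1: 167a − 202b = −43.
Solving gives a = −0.01687, b = 0.19893.
Gradient magnitude |∇z| = √(a² + b²) = √(0.00028 + 0.03957) = 0.19964.
True dip = arctan(0.19964) = 11.3°, dipping toward S (azimuth ≈ 175°).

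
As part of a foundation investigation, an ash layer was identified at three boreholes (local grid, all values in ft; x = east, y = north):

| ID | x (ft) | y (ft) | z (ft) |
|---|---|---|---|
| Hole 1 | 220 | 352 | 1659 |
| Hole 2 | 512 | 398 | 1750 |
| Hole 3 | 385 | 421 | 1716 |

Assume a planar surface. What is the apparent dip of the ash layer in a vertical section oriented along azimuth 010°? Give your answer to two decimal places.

Two edge vectors: Hole 1→Hole 2 = (292, 46, 91), Hole 1→Hole 3 = (165, 69, 57).
Normal n = (Hole 1→Hole 2) × (Hole 1→Hole 3) = (-3657, -1629, 12558).
So ∂z/∂x = −n_x/n_z = 0.29121 and ∂z/∂y = −n_y/n_z = 0.12972.
Unit vector along 010° is (sin 10°, cos 10°) = (0.1736, 0.9848).
Slope in that direction = a·(0.1736) + b·(0.9848) = 0.17832.
Apparent dip = arctan|0.17832| = 10.11° (true dip is 17.7°, so apparent ≤ true as expected).

10.11°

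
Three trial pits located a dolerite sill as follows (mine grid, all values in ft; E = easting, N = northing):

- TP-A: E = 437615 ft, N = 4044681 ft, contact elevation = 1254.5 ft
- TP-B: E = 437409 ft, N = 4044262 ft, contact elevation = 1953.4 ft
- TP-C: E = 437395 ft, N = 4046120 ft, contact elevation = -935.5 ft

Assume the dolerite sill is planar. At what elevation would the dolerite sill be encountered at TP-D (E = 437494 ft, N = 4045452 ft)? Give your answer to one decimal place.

81.8 ft

Let the plane be z = a·E + b·N + c.
TP-B−TP-A: −206a − 419b = 698.9;  TP-C−TP-A: −220a + 1439b = −2190.
Solving gives a = −0.226721374, b = −1.556552260.
Then c = 1254.5 − a·437615 − b·4044681 = 6396228.53.
At (437494, 4045452): z = −99189.2 − 6296957.5 + 6396228.53 = 81.8 ft.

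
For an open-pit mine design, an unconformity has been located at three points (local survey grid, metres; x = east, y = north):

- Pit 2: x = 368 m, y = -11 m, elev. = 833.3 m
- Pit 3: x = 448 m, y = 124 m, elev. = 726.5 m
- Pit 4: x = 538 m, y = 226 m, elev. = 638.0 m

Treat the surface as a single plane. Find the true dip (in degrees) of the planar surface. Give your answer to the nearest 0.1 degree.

Let the plane be z = a·x + b·y + c.
Pit 3−Pit 2: 80a + 135b = −106.8;  Pit 4−Pit 2: 170a + 237b = −195.3.
Solving gives a = −0.26414, b = −0.63459.
Gradient magnitude |∇z| = √(a² + b²) = √(0.06977 + 0.40270) = 0.68736.
True dip = arctan(0.68736) = 34.5°, dipping toward NNE (azimuth ≈ 023°).

34.5°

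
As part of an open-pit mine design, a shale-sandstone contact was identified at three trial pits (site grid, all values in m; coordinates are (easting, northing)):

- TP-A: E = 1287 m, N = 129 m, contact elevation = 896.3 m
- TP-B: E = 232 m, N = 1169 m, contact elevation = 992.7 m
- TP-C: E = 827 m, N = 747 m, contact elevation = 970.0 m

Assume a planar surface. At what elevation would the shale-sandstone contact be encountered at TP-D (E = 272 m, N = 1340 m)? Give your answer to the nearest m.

Let the plane be z = a·E + b·N + c.
TP-B−TP-A: −1055a + 1040b = 96.4;  TP-C−TP-A: −460a + 618b = 73.7.
Solving gives a = 0.09835, b = 0.19246.
Then c = 896.3 − a·1287 − b·129 = 744.89.
At (272, 1340): z = 26.8 + 257.9 + 744.89 = 1029.5 m.

1030 m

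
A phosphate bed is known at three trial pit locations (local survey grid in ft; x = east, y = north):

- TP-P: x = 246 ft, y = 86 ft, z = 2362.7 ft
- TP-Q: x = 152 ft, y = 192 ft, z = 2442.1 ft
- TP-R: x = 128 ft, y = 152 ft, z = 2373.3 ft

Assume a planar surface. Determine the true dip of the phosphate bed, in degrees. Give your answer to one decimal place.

56.0°

Let the plane be z = a·x + b·y + c.
TP-Q−TP-P: −94a + 106b = 79.4;  TP-R−TP-P: −118a + 66b = 10.6.
Solving gives a = 0.65305, b = 1.32817.
Gradient magnitude |∇z| = √(a² + b²) = √(0.42647 + 1.76404) = 1.48004.
True dip = arctan(1.48004) = 56.0°, dipping toward SSW (azimuth ≈ 206°).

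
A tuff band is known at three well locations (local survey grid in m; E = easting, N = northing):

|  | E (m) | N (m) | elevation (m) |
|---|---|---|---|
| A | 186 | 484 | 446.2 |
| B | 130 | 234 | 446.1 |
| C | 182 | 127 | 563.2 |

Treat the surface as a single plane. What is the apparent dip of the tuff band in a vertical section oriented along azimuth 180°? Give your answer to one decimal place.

19.0°

Let the plane be z = a·E + b·N + c.
B−A: −56a − 250b = −0.1;  C−A: −4a − 357b = 117.
Solving gives a = 1.54200, b = −0.34501.
Unit vector along 180° is (sin 180°, cos 180°) = (0.0000, -1.0000).
Slope in that direction = a·(0.0000) + b·(-1.0000) = 0.34501.
Apparent dip = arctan|0.34501| = 19.0° (true dip is 57.7°, so apparent ≤ true as expected).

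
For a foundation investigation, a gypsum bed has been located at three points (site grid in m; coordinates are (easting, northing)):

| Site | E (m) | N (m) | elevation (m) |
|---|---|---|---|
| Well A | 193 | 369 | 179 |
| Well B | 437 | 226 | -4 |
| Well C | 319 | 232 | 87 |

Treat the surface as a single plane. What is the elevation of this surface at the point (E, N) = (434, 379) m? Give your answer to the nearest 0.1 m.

Two edge vectors: Well A→Well B = (244, -143, -183), Well A→Well C = (126, -137, -92).
Normal n = (Well A→Well B) × (Well A→Well C) = (-11915, -610, -15410).
So ∂z/∂E = −n_x/n_z = −0.77320 and ∂z/∂N = −n_y/n_z = −0.03958.
Intercept c from Well A: 179 + 149.23 + 14.61 = 342.83.
At (434, 379): z = −335.6 − 15.0 + 342.83 = -7.7 m.

-7.7 m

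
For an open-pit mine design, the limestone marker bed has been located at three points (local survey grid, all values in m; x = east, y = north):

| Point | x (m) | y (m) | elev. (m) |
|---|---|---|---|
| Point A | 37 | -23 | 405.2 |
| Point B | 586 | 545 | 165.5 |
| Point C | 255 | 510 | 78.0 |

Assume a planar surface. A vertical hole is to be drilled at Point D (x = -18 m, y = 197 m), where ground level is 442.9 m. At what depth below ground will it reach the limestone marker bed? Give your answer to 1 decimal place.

Two edge vectors: Point A→Point B = (549, 568, -239.7), Point A→Point C = (218, 533, -327.2).
Normal n = (Point A→Point B) × (Point A→Point C) = (-58089.5, 127378.2, 168793).
So ∂z/∂x = −n_x/n_z = 0.34415 and ∂z/∂y = −n_y/n_z = −0.75464.
Intercept c from Point A: 405.2 − 12.73 − 17.36 = 375.11.
At (-18, 197): z_contact = −6.19 − 148.66 + 375.11 = 220.25 m.
Depth below ground = 442.9 − 220.25 = 222.6 m.

222.6 m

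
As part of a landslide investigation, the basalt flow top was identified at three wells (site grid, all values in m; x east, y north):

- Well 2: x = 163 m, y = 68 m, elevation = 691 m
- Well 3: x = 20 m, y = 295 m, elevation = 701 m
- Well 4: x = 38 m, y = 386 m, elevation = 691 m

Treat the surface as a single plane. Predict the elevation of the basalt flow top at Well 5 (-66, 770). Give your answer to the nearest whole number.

Let the plane be z = a·x + b·y + c.
Well 3−Well 2: −143a + 227b = 10;  Well 4−Well 2: −125a + 318b = 0.
Solving gives a = −0.18598, b = −0.07310.
Then c = 691 − a·163 − b·68 = 726.29.
At (-66, 770): z = 12.3 − 56.3 + 726.29 = 682.3 m.

682 m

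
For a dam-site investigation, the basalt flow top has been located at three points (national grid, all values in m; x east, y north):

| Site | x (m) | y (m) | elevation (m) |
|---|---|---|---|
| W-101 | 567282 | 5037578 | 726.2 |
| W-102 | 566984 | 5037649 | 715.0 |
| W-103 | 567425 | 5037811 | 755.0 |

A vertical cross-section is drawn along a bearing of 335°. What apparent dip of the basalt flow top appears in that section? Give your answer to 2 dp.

Two edge vectors: W-101→W-102 = (-298, 71, -11.2), W-101→W-103 = (143, 233, 28.8).
Normal n = (W-101→W-102) × (W-101→W-103) = (4654.4, 6980.8, -79587).
So ∂z/∂x = −n_x/n_z = 0.05848 and ∂z/∂y = −n_y/n_z = 0.08771.
Unit vector along 335° is (sin 335°, cos 335°) = (-0.4226, 0.9063).
Slope in that direction = a·(-0.4226) + b·(0.9063) = 0.05478.
Apparent dip = arctan|0.05478| = 3.14° (true dip is 6.0°, so apparent ≤ true as expected).

3.14°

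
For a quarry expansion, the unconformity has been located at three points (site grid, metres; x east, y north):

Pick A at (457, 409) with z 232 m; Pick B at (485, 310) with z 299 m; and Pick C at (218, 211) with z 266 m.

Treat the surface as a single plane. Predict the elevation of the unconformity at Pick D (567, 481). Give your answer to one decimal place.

Two edge vectors: Pick A→Pick B = (28, -99, 67), Pick A→Pick C = (-239, -198, 34).
Normal n = (Pick A→Pick B) × (Pick A→Pick C) = (9900, -16965, -29205).
So ∂z/∂x = −n_x/n_z = 0.33898 and ∂z/∂y = −n_y/n_z = −0.58089.
Intercept c from Pick A: 232 − 154.92 + 237.59 = 314.67.
At (567, 481): z = 192.2 − 279.4 + 314.67 = 227.5 m.

227.5 m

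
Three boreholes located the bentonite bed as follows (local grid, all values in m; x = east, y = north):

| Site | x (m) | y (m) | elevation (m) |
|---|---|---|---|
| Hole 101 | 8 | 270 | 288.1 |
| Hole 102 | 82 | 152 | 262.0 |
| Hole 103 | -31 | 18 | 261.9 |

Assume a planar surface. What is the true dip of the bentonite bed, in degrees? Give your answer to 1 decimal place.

Let the plane be z = a·x + b·y + c.
Hole 102−Hole 101: 74a − 118b = −26.1;  Hole 103−Hole 101: −39a − 252b = −26.2.
Solving gives a = −0.14992, b = 0.12717.
Gradient magnitude |∇z| = √(a² + b²) = √(0.02248 + 0.01617) = 0.19659.
True dip = arctan(0.19659) = 11.1°, dipping toward SE (azimuth ≈ 130°).

11.1°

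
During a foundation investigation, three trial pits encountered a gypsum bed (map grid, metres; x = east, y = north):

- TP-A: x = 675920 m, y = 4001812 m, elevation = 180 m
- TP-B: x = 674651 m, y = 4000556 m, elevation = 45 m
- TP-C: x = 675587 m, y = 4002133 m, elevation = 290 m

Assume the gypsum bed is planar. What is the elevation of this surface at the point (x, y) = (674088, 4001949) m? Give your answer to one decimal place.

421.0 m

Two edge vectors: TP-A→TP-B = (-1269, -1256, -135), TP-A→TP-C = (-333, 321, 110).
Normal n = (TP-A→TP-B) × (TP-A→TP-C) = (-94825, 184545, -825597).
So ∂z/∂x = −n_x/n_z = −0.114856280 and ∂z/∂y = −n_y/n_z = 0.223529155.
Intercept c from TP-A: 180 + 77633.66 − 894521.66 = −816708.00.
At (674088, 4001949): z = −77423.2 + 894552.3 − 816708.00 = 421.0 m.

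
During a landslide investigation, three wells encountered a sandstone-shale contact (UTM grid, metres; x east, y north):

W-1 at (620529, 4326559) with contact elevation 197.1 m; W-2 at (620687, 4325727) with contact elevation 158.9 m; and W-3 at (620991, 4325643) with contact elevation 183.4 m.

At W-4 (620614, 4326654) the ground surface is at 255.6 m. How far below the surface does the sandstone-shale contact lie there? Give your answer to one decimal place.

Let the plane be z = a·x + b·y + c.
W-2−W-1: 158a − 832b = −38.2;  W-3−W-1: 462a − 916b = −13.7.
Solving gives a = 0.098444437, b = 0.064608439.
Then c = 197.1 − a·620529 − b·4326559 = −340422.75.
At (620614, 4326654): z_contact = 61096.00 + 279538.36 − 340422.75 = 211.61 m.
Depth below ground = 255.6 − 211.61 = 44.0 m.

44.0 m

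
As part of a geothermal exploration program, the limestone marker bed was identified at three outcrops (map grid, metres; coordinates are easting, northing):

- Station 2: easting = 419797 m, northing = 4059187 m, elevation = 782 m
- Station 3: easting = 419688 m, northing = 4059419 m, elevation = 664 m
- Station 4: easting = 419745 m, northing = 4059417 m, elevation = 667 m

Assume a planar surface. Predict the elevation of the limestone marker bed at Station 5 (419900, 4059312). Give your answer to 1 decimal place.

Two edge vectors: Station 2→Station 3 = (-109, 232, -118), Station 2→Station 4 = (-52, 230, -115).
Normal n = (Station 2→Station 3) × (Station 2→Station 4) = (460, -6399, -13006).
So ∂z/∂easting = −n_x/n_z = 0.035368292 and ∂z/∂northing = −n_y/n_z = −0.492003691.
Intercept c from Station 2: 782 − 14847.50 + 1997134.98 = 1983069.48.
At (419900, 4059312): z = 14851.1 − 1997196.5 + 1983069.48 = 724.1 m.

724.1 m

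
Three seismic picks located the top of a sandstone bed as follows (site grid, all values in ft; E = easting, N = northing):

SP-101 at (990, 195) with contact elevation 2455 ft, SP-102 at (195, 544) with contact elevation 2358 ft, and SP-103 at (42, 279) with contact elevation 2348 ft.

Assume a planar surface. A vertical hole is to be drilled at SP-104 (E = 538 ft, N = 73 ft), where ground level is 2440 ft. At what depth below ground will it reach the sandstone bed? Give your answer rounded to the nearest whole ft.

Two edge vectors: SP-101→SP-102 = (-795, 349, -97), SP-101→SP-103 = (-948, 84, -107).
Normal n = (SP-101→SP-102) × (SP-101→SP-103) = (-29195, 6891, 264072).
So ∂z/∂E = −n_x/n_z = 0.11056 and ∂z/∂N = −n_y/n_z = −0.02610.
Intercept c from SP-101: 2455 − 109.45 + 5.09 = 2350.64.
At (538, 73): z_contact = 59.5 − 1.9 + 2350.64 = 2408.2 ft.
Depth below ground = 2440 − 2408.2 = 32 ft.

32 ft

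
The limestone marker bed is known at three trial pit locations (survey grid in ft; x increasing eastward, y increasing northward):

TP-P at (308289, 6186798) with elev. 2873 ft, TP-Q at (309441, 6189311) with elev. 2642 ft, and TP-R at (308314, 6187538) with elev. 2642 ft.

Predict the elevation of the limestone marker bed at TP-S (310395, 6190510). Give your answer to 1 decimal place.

2741.5 ft

Let the plane be z = a·x + b·y + c.
TP-Q−TP-P: 1152a + 2513b = −231;  TP-R−TP-P: 25a + 740b = −231.
Solving gives a = 0.518660681, b = −0.329684482.
Then c = 2873 − a·308289 − b·6186798 = 1882666.91.
At (310395, 6190510): z = 160989.7 − 2040915.1 + 1882666.91 = 2741.5 ft.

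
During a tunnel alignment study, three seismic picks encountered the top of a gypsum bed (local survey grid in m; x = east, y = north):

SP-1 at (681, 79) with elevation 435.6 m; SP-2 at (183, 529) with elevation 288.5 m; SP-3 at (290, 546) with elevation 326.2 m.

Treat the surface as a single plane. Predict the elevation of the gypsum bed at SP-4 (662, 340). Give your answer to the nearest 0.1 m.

443.1 m

Let the plane be z = a·x + b·y + c.
SP-2−SP-1: −498a + 450b = −147.1;  SP-3−SP-1: −391a + 467b = −109.4.
Solving gives a = 0.34382, b = 0.05360.
Then c = 435.6 − a·681 − b·79 = 197.22.
At (662, 340): z = 227.6 + 18.2 + 197.22 = 443.1 m.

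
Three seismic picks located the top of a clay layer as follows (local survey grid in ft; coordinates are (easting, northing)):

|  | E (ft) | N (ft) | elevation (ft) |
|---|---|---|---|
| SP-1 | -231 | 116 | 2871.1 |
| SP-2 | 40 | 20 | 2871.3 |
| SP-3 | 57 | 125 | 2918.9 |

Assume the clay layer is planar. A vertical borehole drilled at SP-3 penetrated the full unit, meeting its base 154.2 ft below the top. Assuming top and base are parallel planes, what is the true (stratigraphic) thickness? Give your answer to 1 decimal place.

140.4 ft

Two edge vectors: SP-1→SP-2 = (271, -96, 0.2), SP-1→SP-3 = (288, 9, 47.8).
Normal n = (SP-1→SP-2) × (SP-1→SP-3) = (-4590.6, -12896.2, 30087).
So ∂z/∂E = −n_x/n_z = 0.15258 and ∂z/∂N = −n_y/n_z = 0.42863.
|∇z| = √(a²+b²) = 0.45498, so dip δ = arctan(0.45498) = 24.46°.
True thickness = vertical thickness × cos δ = 154.2 × cos 24.46° = 140.4 ft.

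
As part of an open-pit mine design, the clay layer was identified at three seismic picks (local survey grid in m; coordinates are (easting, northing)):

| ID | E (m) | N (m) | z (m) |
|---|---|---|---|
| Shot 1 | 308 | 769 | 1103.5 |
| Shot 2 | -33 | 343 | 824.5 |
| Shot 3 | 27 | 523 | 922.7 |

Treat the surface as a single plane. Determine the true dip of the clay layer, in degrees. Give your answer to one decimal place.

Let the plane be z = a·E + b·N + c.
Shot 2−Shot 1: −341a − 426b = −279;  Shot 3−Shot 1: −281a − 246b = −180.8.
Solving gives a = 0.23414, b = 0.46751.
Gradient magnitude |∇z| = √(a² + b²) = √(0.05482 + 0.21857) = 0.52286.
True dip = arctan(0.52286) = 27.6°, dipping toward SSW (azimuth ≈ 207°).

27.6°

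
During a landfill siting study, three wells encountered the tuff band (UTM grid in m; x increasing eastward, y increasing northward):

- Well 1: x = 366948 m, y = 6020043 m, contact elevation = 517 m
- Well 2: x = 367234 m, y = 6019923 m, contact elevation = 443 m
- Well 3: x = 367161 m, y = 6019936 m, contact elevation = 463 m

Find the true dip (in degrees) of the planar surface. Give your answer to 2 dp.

16.28°

Two edge vectors: Well 1→Well 2 = (286, -120, -74), Well 1→Well 3 = (213, -107, -54).
Normal n = (Well 1→Well 2) × (Well 1→Well 3) = (-1438, -318, -5042).
So ∂z/∂x = −n_x/n_z = −0.28520 and ∂z/∂y = −n_y/n_z = −0.06307.
Gradient magnitude |∇z| = √(a² + b²) = √(0.08134 + 0.00398) = 0.29209.
True dip = arctan(0.29209) = 16.28°, dipping toward ENE (azimuth ≈ 078°).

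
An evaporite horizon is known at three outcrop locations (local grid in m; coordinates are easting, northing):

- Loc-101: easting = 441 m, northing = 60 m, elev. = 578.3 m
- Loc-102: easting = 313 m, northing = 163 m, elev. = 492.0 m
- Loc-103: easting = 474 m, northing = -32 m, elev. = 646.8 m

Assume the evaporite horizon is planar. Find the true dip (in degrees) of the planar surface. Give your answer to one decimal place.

35.5°

Two edge vectors: Loc-101→Loc-102 = (-128, 103, -86.3), Loc-101→Loc-103 = (33, -92, 68.5).
Normal n = (Loc-101→Loc-102) × (Loc-101→Loc-103) = (-884.1, 5920.1, 8377).
So ∂z/∂easting = −n_x/n_z = 0.10554 and ∂z/∂northing = −n_y/n_z = −0.70671.
Gradient magnitude |∇z| = √(a² + b²) = √(0.01114 + 0.49944) = 0.71455.
True dip = arctan(0.71455) = 35.5°, dipping toward N (azimuth ≈ 352°).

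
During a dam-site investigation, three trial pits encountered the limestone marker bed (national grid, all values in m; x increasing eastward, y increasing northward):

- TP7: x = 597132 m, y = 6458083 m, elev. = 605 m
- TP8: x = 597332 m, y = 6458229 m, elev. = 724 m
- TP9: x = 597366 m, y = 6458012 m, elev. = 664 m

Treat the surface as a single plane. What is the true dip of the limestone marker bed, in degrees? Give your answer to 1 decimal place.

25.8°

Two edge vectors: TP7→TP8 = (200, 146, 119), TP7→TP9 = (234, -71, 59).
Normal n = (TP7→TP8) × (TP7→TP9) = (17063, 16046, -48364).
So ∂z/∂x = −n_x/n_z = 0.35280 and ∂z/∂y = −n_y/n_z = 0.33178.
Gradient magnitude |∇z| = √(a² + b²) = √(0.12447 + 0.11008) = 0.48430.
True dip = arctan(0.48430) = 25.8°, dipping toward SW (azimuth ≈ 227°).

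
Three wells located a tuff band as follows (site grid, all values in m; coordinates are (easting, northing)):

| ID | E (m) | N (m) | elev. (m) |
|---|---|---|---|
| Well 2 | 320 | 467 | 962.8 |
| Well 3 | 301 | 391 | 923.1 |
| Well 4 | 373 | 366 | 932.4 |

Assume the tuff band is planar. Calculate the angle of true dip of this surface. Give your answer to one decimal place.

28.1°

Let the plane be z = a·E + b·N + c.
Well 3−Well 2: −19a − 76b = −39.7;  Well 4−Well 2: 53a − 101b = −30.4.
Solving gives a = 0.28574, b = 0.45093.
Gradient magnitude |∇z| = √(a² + b²) = √(0.08165 + 0.20334) = 0.53384.
True dip = arctan(0.53384) = 28.1°, dipping toward SSW (azimuth ≈ 212°).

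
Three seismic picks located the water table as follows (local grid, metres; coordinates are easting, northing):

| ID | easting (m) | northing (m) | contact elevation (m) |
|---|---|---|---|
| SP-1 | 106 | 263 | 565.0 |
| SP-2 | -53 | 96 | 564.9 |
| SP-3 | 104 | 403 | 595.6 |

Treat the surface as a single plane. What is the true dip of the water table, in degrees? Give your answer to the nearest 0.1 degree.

17.3°

Let the plane be z = a·easting + b·northing + c.
SP-2−SP-1: −159a − 167b = −0.1;  SP-3−SP-1: −2a + 140b = 30.6.
Solving gives a = −0.22556, b = 0.21535.
Gradient magnitude |∇z| = √(a² + b²) = √(0.05088 + 0.04638) = 0.31185.
True dip = arctan(0.31185) = 17.3°, dipping toward SE (azimuth ≈ 134°).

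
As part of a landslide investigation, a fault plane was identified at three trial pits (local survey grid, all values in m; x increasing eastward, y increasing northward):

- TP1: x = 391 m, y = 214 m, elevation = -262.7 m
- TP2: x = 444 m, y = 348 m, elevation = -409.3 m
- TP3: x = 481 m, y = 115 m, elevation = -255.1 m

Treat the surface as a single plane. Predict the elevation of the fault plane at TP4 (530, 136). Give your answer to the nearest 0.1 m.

-309.8 m

Let the plane be z = a·x + b·y + c.
TP2−TP1: 53a + 134b = −146.6;  TP3−TP1: 90a − 99b = 7.6.
Solving gives a = −0.77974, b = −0.78562.
Then c = -262.7 − a·391 − b·214 = 210.30.
At (530, 136): z = −413.3 − 106.8 + 210.30 = -309.8 m.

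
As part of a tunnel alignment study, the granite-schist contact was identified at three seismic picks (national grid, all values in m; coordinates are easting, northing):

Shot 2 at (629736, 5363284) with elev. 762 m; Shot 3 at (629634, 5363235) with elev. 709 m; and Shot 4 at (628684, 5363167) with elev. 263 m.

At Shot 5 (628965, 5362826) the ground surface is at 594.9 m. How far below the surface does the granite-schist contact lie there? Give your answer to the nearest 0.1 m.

Two edge vectors: Shot 2→Shot 3 = (-102, -49, -53), Shot 2→Shot 4 = (-1052, -117, -499).
Normal n = (Shot 2→Shot 3) × (Shot 2→Shot 4) = (18250, 4858, -39614).
So ∂z/∂easting = −n_x/n_z = 0.460695714 and ∂z/∂northing = −n_y/n_z = 0.122633412.
Intercept c from Shot 2: 762 − 290116.68 − 657717.82 = −947072.49.
At (628965, 5362826): z_contact = 289761.48 + 657661.65 − 947072.49 = 350.64 m.
Depth below ground = 594.9 − 350.64 = 244.3 m.

244.3 m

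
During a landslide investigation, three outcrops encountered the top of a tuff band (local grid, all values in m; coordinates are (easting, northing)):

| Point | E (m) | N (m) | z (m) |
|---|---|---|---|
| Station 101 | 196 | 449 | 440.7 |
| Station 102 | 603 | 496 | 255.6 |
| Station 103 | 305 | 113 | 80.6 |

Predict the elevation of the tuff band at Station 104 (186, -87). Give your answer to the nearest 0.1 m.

Let the plane be z = a·E + b·N + c.
Station 102−Station 101: 407a + 47b = −185.1;  Station 103−Station 101: 109a − 336b = −360.1.
Solving gives a = −0.55766, b = 0.89082.
Then c = 440.7 − a·196 − b·449 = 150.02.
At (186, -87): z = −103.7 − 77.5 + 150.02 = -31.2 m.

-31.2 m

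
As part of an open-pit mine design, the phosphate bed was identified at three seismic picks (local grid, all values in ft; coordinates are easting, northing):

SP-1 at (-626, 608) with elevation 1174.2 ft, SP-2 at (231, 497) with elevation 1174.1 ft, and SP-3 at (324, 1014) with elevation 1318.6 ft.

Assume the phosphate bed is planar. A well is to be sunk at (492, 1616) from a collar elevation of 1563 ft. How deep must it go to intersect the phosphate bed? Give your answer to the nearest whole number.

74 ft

Two edge vectors: SP-1→SP-2 = (857, -111, -0.1), SP-1→SP-3 = (950, 406, 144.4).
Normal n = (SP-1→SP-2) × (SP-1→SP-3) = (-15987.8, -123845.8, 453392).
So ∂z/∂easting = −n_x/n_z = 0.03526 and ∂z/∂northing = −n_y/n_z = 0.27315.
Intercept c from SP-1: 1174.2 + 22.07 − 166.08 = 1030.20.
At (492, 1616): z_contact = 17.3 + 441.4 + 1030.20 = 1489.0 ft.
Depth below ground = 1563 − 1489.0 = 74 ft.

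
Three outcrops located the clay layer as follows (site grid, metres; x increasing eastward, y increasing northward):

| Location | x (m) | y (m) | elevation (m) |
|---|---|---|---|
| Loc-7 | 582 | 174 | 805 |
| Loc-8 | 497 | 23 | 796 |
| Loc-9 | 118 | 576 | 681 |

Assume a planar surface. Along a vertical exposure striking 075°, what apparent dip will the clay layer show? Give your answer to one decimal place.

Let the plane be z = a·x + b·y + c.
Loc-8−Loc-7: −85a − 151b = −9;  Loc-9−Loc-7: −464a + 402b = −124.
Solving gives a = 0.21434, b = −0.06105.
Unit vector along 075° is (sin 75°, cos 75°) = (0.9659, 0.2588).
Slope in that direction = a·(0.9659) + b·(0.2588) = 0.19124.
Apparent dip = arctan|0.19124| = 10.8° (true dip is 12.6°, so apparent ≤ true as expected).

10.8°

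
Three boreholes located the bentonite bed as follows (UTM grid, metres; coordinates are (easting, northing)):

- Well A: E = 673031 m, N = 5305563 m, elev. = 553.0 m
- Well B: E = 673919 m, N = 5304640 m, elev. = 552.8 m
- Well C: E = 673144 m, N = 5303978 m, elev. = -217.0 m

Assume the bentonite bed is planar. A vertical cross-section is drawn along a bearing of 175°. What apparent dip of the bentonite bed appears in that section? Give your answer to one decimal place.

Let the plane be z = a·E + b·N + c.
Well B−Well A: 888a − 923b = −0.2;  Well C−Well A: 113a − 1585b = −770.
Solving gives a = 0.54512, b = 0.52467.
Unit vector along 175° is (sin 175°, cos 175°) = (0.0872, -0.9962).
Slope in that direction = a·(0.0872) + b·(-0.9962) = −0.47516.
Apparent dip = arctan|0.47516| = 25.4° (true dip is 37.1°, so apparent ≤ true as expected).

25.4°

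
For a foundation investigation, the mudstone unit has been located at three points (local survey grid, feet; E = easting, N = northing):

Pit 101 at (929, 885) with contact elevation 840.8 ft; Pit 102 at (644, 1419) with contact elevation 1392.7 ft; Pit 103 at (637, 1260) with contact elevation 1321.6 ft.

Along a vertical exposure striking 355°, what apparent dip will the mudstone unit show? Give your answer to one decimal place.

30.0°

Let the plane be z = a·E + b·N + c.
Pit 102−Pit 101: −285a + 534b = 551.9;  Pit 103−Pit 101: −292a + 375b = 480.8.
Solving gives a = −1.01492, b = 0.49185.
Unit vector along 355° is (sin 355°, cos 355°) = (-0.0872, 0.9962).
Slope in that direction = a·(-0.0872) + b·(0.9962) = 0.57844.
Apparent dip = arctan|0.57844| = 30.0° (true dip is 48.4°, so apparent ≤ true as expected).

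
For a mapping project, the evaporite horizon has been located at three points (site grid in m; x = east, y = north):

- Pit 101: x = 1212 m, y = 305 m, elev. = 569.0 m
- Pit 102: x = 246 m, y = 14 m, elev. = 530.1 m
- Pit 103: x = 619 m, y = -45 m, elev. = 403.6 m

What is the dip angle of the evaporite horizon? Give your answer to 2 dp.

Let the plane be z = a·x + b·y + c.
Pit 102−Pit 101: −966a − 291b = −38.9;  Pit 103−Pit 101: −593a − 350b = −165.4.
Solving gives a = −0.20851, b = 0.82585.
Gradient magnitude |∇z| = √(a² + b²) = √(0.04348 + 0.68203) = 0.85177.
True dip = arctan(0.85177) = 40.42°, dipping toward SSE (azimuth ≈ 166°).

40.42°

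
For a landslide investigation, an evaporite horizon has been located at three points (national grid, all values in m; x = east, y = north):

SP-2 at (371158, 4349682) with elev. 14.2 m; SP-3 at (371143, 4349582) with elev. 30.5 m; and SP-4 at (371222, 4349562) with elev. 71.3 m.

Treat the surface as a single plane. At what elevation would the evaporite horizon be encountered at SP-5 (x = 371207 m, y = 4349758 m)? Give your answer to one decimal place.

19.0 m

Two edge vectors: SP-2→SP-3 = (-15, -100, 16.3), SP-2→SP-4 = (64, -120, 57.1).
Normal n = (SP-2→SP-3) × (SP-2→SP-4) = (-3754, 1899.7, 8200).
So ∂z/∂x = −n_x/n_z = 0.457804878 and ∂z/∂y = −n_y/n_z = −0.231670732.
Intercept c from SP-2: 14.2 − 169917.94 + 1007694.01 = 837790.27.
At (371207, 4349758): z = 169940.4 − 1007711.6 + 837790.27 = 19.0 m.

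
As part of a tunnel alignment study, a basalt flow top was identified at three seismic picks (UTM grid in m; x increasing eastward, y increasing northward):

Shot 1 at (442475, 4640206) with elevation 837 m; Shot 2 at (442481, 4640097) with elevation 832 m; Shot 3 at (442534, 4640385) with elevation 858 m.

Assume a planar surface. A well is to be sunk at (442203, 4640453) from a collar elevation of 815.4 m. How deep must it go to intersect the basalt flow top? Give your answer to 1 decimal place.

15.1 m

Let the plane be z = a·x + b·y + c.
Shot 2−Shot 1: 6a − 109b = −5;  Shot 3−Shot 1: 59a + 179b = 21.
Solving gives a = 0.185742838, b = 0.056095936.
Then c = 837 − a·442475 − b·4640206 = −341646.26.
At (442203, 4640453): z_contact = 82136.04 + 260310.55 − 341646.26 = 800.33 m.
Depth below ground = 815.4 − 800.33 = 15.1 m.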